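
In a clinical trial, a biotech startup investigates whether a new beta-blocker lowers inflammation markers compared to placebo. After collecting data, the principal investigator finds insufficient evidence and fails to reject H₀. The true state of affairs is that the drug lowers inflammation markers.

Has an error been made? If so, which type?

Type II error

The conventional null hypothesis here is that the drug has no effect on inflammation markers.
H₀ was not rejected, but H₀ is actually false.
Failing to reject a false null hypothesis is a Type II error (false negative).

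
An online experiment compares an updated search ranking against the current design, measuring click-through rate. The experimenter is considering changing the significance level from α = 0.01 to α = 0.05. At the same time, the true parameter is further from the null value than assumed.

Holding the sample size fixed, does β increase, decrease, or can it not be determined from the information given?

With a larger α the critical value moves toward the center, so more of the Ha sampling distribution lies in the rejection region. A larger true effect moves the Ha sampling distribution further from the H₀ critical value, making rejection more likely when Ha is true. Both changes push β in the same direction.

It decreases.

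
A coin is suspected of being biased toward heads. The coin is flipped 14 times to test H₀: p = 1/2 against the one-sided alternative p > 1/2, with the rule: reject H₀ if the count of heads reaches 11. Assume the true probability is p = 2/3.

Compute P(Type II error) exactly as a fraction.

Under the alternative p = 2/3, X ~ Binomial(14, 2/3); β is the probability the test does not reject, P(X < 11).
Adding the binomial probabilities P(X=0)+…+P(X=10) at p = 2/3 gives 3533689/4782969.

3533689/4782969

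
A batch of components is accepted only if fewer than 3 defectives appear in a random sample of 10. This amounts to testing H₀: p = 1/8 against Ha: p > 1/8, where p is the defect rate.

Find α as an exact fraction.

α = P(reject H₀ | H₀ true) = P(K ≥ 3 | p = 1/8), K ~ Binomial(10, 1/8).
Via the complement, α = 1 − Σ_{j=0}^{2} C(10,j)(1/8)^j(7/8)^{10-j} = 32078615/268435456.

32078615/268435456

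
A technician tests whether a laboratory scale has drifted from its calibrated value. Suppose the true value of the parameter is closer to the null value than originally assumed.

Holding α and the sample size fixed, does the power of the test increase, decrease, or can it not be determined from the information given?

It decreases.

A smaller departure from H₀ means the test statistic under Ha is distributed closer to where it would be under H₀; rejection becomes less likely.
Since power = 1 − β and β increases, power decreases.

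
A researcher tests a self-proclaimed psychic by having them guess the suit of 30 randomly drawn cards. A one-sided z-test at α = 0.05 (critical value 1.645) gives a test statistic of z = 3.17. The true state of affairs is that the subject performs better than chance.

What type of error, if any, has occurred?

The conventional null hypothesis is that the subject is guessing at random (p = 1/4).
Since z = 3.17 > z* = 1.645, H₀ is rejected.
H₀ is false (actually the subject performs better than chance).
The decision matches the true state — no error.

No error — this is a correct decision.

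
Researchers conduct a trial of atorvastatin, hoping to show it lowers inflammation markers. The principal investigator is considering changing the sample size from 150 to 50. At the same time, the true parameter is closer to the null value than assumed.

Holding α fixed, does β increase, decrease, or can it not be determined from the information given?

With less data the test statistic is noisier; under Ha, more outcomes land inside the acceptance region. A smaller departure from H₀ means the test statistic under Ha is distributed closer to where it would be under H₀; rejection becomes less likely. Both changes push β in the same direction.

It increases.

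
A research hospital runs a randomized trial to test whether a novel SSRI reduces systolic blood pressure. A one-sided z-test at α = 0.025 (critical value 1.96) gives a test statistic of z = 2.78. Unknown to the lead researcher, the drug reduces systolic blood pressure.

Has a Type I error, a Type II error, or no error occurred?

Neither — the decision is correct.

The conventional null hypothesis is that the drug has no effect on systolic blood pressure.
Since z = 2.78 > z* = 1.96, H₀ is rejected.
H₀ is false (actually the drug reduces systolic blood pressure).
The decision matches the true state — no error.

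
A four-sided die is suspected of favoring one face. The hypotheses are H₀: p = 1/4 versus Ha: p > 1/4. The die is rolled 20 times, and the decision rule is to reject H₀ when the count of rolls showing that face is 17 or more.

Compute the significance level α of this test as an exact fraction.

Under H₀, Y ~ Binomial(20, 1/4), and α = P(Y ≥ 17).
Adding the binomial terms for j = 17 through 20 with p = 1/4 yields 32551/1099511627776.

32551/1099511627776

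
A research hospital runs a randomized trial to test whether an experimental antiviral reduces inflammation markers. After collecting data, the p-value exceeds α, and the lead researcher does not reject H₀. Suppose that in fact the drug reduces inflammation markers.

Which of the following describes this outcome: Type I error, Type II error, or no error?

Type II error

The conventional null hypothesis here is that the drug has no effect on inflammation markers.
H₀ was not rejected, but H₀ is actually false.
Failing to reject a false null hypothesis is a Type II error (false negative).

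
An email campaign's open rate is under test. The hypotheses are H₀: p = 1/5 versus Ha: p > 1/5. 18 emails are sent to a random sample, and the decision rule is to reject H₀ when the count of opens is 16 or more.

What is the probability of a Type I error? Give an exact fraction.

Under H₀, X ~ Binomial(18, 1/5), and α = P(X ≥ 16).
P(X ≥ 16) = Σ_{j=16}^{18} C(18,j)·(1/5)^j·(4/5)^{18-j} = 2521/3814697265625.

2521/3814697265625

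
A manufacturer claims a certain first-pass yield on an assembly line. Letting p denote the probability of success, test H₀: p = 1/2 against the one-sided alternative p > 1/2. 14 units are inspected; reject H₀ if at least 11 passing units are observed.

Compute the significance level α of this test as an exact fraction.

Under H₀, K ~ Binomial(14, 1/2), and α = P(K ≥ 11).
That's C(14,11) + C(14,12) + C(14,13) + C(14,14) over 2^14, i.e. (364 + 91 + 14 + 1)/16384 = 470/16384 = 235/8192.

235/8192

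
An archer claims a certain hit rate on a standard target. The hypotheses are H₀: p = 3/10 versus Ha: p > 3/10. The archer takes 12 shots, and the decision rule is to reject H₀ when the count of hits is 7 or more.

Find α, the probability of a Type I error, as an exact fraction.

Under H₀, X ~ Binomial(12, 3/10), and α = P(X ≥ 7).
P(X ≥ 7) = Σ_{j=7}^{12} C(12,j)·(3/10)^j·(7/10)^{12-j} = 19300421529/500000000000.

19300421529/500000000000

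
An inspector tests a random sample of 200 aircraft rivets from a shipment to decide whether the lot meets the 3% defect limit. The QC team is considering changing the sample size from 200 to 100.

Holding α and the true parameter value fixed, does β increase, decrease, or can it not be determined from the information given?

It increases.

A smaller sample increases the standard error, so the sampling distributions under H₀ and Ha overlap more.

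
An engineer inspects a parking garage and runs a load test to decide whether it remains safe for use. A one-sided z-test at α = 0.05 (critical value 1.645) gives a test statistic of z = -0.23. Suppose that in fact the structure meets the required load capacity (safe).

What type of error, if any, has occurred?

No error (correct decision).

The conventional null hypothesis is that the structure meets the required load capacity (safe).
Since z = -0.23 ≤ z* = 1.645, H₀ is not rejected.
H₀ is true (actually the structure meets the required load capacity (safe)).
The decision matches the true state — no error.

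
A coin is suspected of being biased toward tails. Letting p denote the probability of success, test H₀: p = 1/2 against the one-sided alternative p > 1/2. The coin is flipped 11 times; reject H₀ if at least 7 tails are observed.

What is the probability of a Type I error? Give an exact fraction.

281/1024

Under H₀, S ~ Binomial(11, 1/2), and α = P(S ≥ 7).
That's C(11,7) + C(11,8) + C(11,9) + C(11,10) + C(11,11) over 2^11, i.e. (330 + 165 + 55 + 11 + 1)/2048 = 562/2048 = 281/1024.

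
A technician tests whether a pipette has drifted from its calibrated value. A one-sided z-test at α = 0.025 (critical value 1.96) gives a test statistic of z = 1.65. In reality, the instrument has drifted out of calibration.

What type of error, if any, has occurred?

Type II error

The conventional null hypothesis is that the instrument is correctly calibrated.
Since z = 1.65 ≤ z* = 1.96, H₀ is not rejected.
H₀ is false (actually the instrument has drifted out of calibration).
Failing to reject a false H₀ is a Type II error.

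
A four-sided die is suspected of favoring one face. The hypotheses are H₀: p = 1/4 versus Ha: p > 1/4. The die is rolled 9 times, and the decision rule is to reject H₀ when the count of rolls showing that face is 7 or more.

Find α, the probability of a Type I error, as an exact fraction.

11/8192

Under H₀, S ~ Binomial(9, 1/4), and α = P(S ≥ 7).
P(S ≥ 7) = Σ_{j=7}^{9} C(9,j)·(1/4)^j·(3/4)^{9-j} = 11/8192.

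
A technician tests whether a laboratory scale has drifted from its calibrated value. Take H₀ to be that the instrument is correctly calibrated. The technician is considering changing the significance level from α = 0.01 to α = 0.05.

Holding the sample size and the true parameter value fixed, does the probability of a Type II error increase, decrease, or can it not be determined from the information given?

Relaxing α lowers the evidence threshold; under Ha, outcomes that previously fell short now trigger rejection.

It decreases.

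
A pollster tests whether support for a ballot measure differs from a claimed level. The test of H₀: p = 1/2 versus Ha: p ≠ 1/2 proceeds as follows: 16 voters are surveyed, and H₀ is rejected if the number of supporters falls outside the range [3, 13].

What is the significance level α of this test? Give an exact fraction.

The significance level is the null-hypothesis probability of the rejection region {≤2} ∪ {≥14}.
Each tail has probability (1 + 16 + 120)/65536; doubling gives α = 274/65536 = 137/32768.

137/32768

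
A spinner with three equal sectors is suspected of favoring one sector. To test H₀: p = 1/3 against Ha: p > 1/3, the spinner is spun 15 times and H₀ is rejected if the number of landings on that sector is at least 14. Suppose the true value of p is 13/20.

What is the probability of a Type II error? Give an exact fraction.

A Type II error is failing to reject when Ha holds: with p = 13/20, β = P(S ≤ 13).
Summing C(15,j)·(13/20)^j·(7/20)^{15-j} for j = 0..13 gives 16151694793243741949/16384000000000000000.

16151694793243741949/16384000000000000000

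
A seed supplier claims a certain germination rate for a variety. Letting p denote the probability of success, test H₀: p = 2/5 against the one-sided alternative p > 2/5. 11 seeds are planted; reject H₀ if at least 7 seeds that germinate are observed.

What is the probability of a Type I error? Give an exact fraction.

The Type I error probability is α = P(S ≥ 7) computed under H₀, where S ~ Binomial(11, 2/5).
P(S ≥ 7) = Σ_{j=7}^{11} C(11,j)·(2/5)^j·(3/5)^{11-j} = 194048/1953125.

194048/1953125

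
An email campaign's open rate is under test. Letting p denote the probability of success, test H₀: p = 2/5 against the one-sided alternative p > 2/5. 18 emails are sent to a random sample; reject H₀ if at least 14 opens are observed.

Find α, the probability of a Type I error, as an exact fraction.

α = P(reject H₀ | H₀ true) = P(Y ≥ 14 | p = 2/5), with Y ~ Binomial(18, 2/5).
P(Y ≥ 14) = Σ_{j=14}^{18} C(18,j)·(2/5)^j·(3/5)^{18-j} = 976093184/762939453125.

976093184/762939453125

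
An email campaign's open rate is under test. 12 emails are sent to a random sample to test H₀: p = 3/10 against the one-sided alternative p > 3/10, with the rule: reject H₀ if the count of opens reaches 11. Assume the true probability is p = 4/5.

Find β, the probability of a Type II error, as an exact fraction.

β = P(fail to reject H₀ | Ha true) = P(Y ≤ 10 | p = 4/5), Y ~ Binomial(12, 4/5).
Adding the binomial probabilities P(Y=0)+…+P(Y=10) at p = 4/5 gives 177031761/244140625.

177031761/244140625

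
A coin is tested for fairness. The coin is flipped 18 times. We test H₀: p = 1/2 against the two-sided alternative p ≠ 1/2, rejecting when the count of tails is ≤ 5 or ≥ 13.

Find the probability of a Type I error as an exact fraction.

α = P(K ≤ 5 or K ≥ 13 | p = 1/2), K ~ Binomial(18, 1/2).
By symmetry, α = 2·P(K ≤ 5) = 2·(1 + 18 + 153 + 816 + 3060 + 8568)/262144 = 25232/262144 = 1577/16384.

1577/16384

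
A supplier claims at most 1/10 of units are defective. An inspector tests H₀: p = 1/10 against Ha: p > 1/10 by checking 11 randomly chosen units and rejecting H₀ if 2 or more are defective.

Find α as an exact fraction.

The significance level is the probability, assuming p = 1/10, of seeing 2 or more defectives in 11 draws.
Computing the lower-tail complement: 1 − 3486784401/5000000000 = 1513215599/5000000000.

1513215599/5000000000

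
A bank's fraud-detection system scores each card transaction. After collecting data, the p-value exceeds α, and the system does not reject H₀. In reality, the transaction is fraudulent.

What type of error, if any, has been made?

Type II error

The conventional null hypothesis here is that the transaction is legitimate.
H₀ was not rejected, but H₀ is actually false.
Failing to reject a false null hypothesis is a Type II error (false negative).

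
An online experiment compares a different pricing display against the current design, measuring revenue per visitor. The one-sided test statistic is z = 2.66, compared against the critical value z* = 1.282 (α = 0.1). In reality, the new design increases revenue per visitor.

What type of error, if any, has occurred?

The conventional null hypothesis is that the new design has no effect on revenue per visitor.
Since z = 2.66 > z* = 1.282, H₀ is rejected.
H₀ is false (actually the new design increases revenue per visitor).
The decision matches the true state — no error.

No error — this is a correct decision.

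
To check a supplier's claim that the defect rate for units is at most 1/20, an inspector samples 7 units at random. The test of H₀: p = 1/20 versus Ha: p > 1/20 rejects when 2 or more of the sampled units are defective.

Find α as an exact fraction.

28403547/640000000

The significance level is the probability, assuming p = 1/20, of seeing 2 or more defectives in 7 draws.
Via the complement, α = 1 − Σ_{j=0}^{1} C(7,j)(1/20)^j(19/20)^{7-j} = 28403547/640000000.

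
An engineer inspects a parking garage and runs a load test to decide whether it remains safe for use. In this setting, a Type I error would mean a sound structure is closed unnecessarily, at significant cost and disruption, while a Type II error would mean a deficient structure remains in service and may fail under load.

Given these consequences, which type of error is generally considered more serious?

The Type II consequence (a deficient structure remains in service and may fail under load) is more severe than the Type I consequence (a sound structure is closed unnecessarily, at significant cost and disruption).

Type II error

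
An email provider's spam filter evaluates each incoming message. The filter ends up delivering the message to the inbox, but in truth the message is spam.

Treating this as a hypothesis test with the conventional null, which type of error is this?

Type II error

The null hypothesis here is that the message is legitimate (not spam).
'Delivering the message to the inbox' corresponds to failing to reject H₀.
H₀ was not rejected but H₀ is false — a Type II error (false negative).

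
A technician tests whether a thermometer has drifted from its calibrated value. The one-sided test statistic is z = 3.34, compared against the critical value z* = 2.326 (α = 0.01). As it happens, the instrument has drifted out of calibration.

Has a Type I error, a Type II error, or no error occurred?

No error (correct decision).

The conventional null hypothesis is that the instrument is correctly calibrated.
Since z = 3.34 > z* = 2.326, H₀ is rejected.
H₀ is false (actually the instrument has drifted out of calibration).
The decision matches the true state — no error.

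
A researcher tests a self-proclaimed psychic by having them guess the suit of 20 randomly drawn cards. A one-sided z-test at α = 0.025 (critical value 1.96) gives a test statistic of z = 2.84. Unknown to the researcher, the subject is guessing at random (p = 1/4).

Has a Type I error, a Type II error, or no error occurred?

Type I error

The conventional null hypothesis is that the subject is guessing at random (p = 1/4).
Since z = 2.84 > z* = 1.96, H₀ is rejected.
H₀ is true (actually the subject is guessing at random (p = 1/4)).
Rejecting a true H₀ is a Type I error.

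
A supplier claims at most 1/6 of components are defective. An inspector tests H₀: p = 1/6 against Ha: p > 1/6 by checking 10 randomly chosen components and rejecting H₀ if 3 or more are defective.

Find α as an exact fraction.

The significance level is the probability, assuming p = 1/6, of seeing 3 or more defectives in 10 draws.
α = 1 − P(K ≤ 2) = 1 − 1953125/2519424 = 566299/2519424.

566299/2519424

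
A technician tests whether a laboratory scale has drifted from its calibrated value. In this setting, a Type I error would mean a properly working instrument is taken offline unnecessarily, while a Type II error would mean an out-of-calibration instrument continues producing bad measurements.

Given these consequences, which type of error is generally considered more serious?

The Type II consequence (an out-of-calibration instrument continues producing bad measurements) is more severe than the Type I consequence (a properly working instrument is taken offline unnecessarily).

Type II error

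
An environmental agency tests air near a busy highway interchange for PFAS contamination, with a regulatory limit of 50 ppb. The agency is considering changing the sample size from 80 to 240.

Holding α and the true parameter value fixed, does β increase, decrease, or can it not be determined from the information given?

It decreases.

More data shrinks sampling variability; the test statistic under Ha concentrates further from the null value, making rejection more likely.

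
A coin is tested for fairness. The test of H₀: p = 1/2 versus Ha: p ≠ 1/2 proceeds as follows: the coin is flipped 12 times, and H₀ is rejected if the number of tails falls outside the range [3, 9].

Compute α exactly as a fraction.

The significance level is the null-hypothesis probability of the rejection region {≤2} ∪ {≥10}.
The two tails are symmetric, so α = 2·(1 + 12 + 66)/2^12 = 158/4096 = 79/2048.

79/2048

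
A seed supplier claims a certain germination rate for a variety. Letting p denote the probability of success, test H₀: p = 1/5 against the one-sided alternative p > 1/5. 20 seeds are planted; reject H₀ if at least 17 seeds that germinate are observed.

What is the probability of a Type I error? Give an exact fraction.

76081/95367431640625

Under H₀, S ~ Binomial(20, 1/5), and α = P(S ≥ 17).
Summing C(20,j)(1/5)^j(4/5)^{20−j} for j = 17,…,20 gives 76081/95367431640625.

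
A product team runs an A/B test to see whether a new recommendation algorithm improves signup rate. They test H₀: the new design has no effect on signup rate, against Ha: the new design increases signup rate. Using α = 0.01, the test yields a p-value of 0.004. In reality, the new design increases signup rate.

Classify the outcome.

Since p = 0.004 < α = 0.01, H₀ is rejected.
H₀ is false (actually the new design increases signup rate).
The decision matches the true state — no error.

No error (correct decision).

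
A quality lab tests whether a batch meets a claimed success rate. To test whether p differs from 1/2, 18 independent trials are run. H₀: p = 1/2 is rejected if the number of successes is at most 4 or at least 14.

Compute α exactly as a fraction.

The significance level is the null-hypothesis probability of the rejection region {≤4} ∪ {≥14}.
The two tails are symmetric, so α = 2·(1 + 18 + 153 + 816 + 3060)/2^18 = 8096/262144 = 253/8192.

253/8192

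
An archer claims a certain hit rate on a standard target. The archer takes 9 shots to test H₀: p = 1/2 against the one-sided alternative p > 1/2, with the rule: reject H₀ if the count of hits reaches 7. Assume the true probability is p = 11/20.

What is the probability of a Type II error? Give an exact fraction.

54431799039/64000000000

Under the alternative p = 11/20, S ~ Binomial(9, 11/20); β is the probability the test does not reject, P(S < 7).
Adding the binomial probabilities P(S=0)+…+P(S=6) at p = 11/20 gives 54431799039/64000000000.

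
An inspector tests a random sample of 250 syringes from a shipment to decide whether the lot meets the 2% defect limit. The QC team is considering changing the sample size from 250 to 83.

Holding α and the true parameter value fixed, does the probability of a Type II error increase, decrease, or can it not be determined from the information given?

It increases.

Reducing n widens both sampling distributions, so the test has less ability to distinguish Ha from H₀.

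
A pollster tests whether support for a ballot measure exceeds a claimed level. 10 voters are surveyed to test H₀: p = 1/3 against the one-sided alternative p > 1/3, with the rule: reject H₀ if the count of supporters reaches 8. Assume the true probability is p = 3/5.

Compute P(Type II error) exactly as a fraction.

8131936/9765625

Under the alternative p = 3/5, Y ~ Binomial(10, 3/5); β is the probability the test does not reject, P(Y < 8).
Summing C(10,j)·(3/5)^j·(2/5)^{10-j} for j = 0..7 gives 8131936/9765625.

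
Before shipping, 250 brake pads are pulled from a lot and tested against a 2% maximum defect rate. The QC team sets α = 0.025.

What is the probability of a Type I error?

0.025

The significance level α is, by definition, the probability of a Type I error — P(reject H₀ | H₀ true).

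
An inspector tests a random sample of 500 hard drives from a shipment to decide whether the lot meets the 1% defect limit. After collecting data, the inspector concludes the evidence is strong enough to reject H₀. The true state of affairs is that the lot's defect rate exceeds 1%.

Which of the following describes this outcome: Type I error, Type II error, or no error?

The conventional null hypothesis here is that the lot's defect rate is 1% (within specification).
The test rejected a false H₀ — the decision matches the true state.

No error — this is a correct decision.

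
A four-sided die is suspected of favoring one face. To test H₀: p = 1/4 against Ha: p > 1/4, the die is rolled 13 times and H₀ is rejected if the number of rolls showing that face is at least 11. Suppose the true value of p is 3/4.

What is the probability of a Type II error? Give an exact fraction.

A Type II error is failing to reject when Ha holds: with p = 3/4, β = P(Y ≤ 10).
Equivalently, β = 1 − P(Y ≥ 11) = 22394171/33554432.

22394171/33554432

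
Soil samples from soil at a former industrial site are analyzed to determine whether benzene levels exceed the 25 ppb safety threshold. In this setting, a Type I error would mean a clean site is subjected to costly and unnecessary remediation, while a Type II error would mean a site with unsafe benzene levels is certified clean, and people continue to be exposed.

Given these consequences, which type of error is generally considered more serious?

Type II error

The Type II consequence (a site with unsafe benzene levels is certified clean, and people continue to be exposed) is more severe than the Type I consequence (a clean site is subjected to costly and unnecessary remediation).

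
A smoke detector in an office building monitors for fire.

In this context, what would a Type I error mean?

With the conventional null hypothesis that there is no fire:
A Type I error is rejecting H₀ when H₀ is true.
Here that means sounding the alarm and evacuating the building when actually there is no fire.

A Type I error would mean concluding that there is a fire when in fact there is no fire.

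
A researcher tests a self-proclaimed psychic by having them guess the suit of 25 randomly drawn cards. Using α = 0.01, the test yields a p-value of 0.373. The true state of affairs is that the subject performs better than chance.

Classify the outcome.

Type II error

The conventional null hypothesis is that the subject is guessing at random (p = 1/4).
Since p = 0.373 ≥ α = 0.01, H₀ is not rejected.
H₀ is false (actually the subject performs better than chance).
Failing to reject a false H₀ is a Type II error.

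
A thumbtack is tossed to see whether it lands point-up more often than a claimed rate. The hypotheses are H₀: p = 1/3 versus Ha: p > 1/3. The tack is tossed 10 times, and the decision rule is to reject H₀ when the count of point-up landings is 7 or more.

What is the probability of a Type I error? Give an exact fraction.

The Type I error probability is α = P(X ≥ 7) computed under H₀, where X ~ Binomial(10, 1/3).
P(X ≥ 7) = Σ_{j=7}^{10} C(10,j)·(1/3)^j·(2/3)^{10-j} = 43/2187.

43/2187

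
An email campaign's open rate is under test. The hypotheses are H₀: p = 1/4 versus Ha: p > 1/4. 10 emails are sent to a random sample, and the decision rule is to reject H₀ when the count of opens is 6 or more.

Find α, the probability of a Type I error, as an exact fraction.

10343/524288

α = P(reject H₀ | H₀ true) = P(X ≥ 6 | p = 1/4), with X ~ Binomial(10, 1/4).
P(X ≥ 6) = Σ_{j=6}^{10} C(10,j)·(1/4)^j·(3/4)^{10-j} = 10343/524288.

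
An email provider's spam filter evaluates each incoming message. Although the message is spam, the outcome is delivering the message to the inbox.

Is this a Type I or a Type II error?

Type II error

The null hypothesis here is that the message is legitimate (not spam).
'Delivering the message to the inbox' corresponds to failing to reject H₀.
H₀ was not rejected but H₀ is false — a Type II error (false negative).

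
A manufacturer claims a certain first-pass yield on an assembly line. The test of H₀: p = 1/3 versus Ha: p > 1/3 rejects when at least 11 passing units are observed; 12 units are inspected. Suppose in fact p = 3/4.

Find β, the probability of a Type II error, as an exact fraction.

14120011/16777216

A Type II error is failing to reject when Ha holds: with p = 3/4, β = P(Y ≤ 10).
Equivalently, β = 1 − P(Y ≥ 11) = 14120011/16777216.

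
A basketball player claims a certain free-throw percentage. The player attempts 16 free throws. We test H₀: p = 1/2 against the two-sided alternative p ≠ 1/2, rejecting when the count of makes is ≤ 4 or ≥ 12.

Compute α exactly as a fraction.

2517/32768

α = P(Y ≤ 4 or Y ≥ 12 | p = 1/2), Y ~ Binomial(16, 1/2).
The two tails are symmetric, so α = 2·(1 + 16 + 120 + 560 + 1820)/2^16 = 5034/65536 = 2517/32768.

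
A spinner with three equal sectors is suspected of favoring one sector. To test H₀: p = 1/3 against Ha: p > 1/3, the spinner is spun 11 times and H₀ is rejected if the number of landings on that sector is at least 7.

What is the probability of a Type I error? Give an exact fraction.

2281/59049

Under H₀, Y ~ Binomial(11, 1/3), and α = P(Y ≥ 7).
P(Y ≥ 7) = Σ_{j=7}^{11} C(11,j)·(1/3)^j·(2/3)^{11-j} = 2281/59049.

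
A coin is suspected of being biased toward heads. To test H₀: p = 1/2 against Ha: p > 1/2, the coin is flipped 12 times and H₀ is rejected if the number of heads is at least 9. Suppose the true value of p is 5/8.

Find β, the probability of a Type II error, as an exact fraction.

49315179861/68719476736

Under the alternative p = 5/8, X ~ Binomial(12, 5/8); β is the probability the test does not reject, P(X < 9).
Adding the binomial probabilities P(X=0)+…+P(X=8) at p = 5/8 gives 49315179861/68719476736.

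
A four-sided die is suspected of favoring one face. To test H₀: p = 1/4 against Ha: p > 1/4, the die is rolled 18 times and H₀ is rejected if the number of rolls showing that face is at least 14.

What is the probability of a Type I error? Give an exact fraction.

Under H₀, S ~ Binomial(18, 1/4), and α = P(S ≥ 14).
Adding the binomial terms for j = 14 through 18 with p = 1/4 yields 67831/17179869184.

67831/17179869184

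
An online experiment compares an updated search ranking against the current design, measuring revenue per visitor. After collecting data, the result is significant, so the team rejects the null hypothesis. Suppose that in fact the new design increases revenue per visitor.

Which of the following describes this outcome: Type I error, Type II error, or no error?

No error (correct decision).

The conventional null hypothesis here is that the new design has no effect on revenue per visitor.
The test rejected a false H₀ — the decision matches the true state.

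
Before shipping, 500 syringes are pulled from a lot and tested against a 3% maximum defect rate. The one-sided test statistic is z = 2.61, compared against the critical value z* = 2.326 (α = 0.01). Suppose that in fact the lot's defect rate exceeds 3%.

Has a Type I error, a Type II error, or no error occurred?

Neither — the decision is correct.

The conventional null hypothesis is that the lot's defect rate is 3% (within specification).
Since z = 2.61 > z* = 2.326, H₀ is rejected.
H₀ is false (actually the lot's defect rate exceeds 3%).
The decision matches the true state — no error.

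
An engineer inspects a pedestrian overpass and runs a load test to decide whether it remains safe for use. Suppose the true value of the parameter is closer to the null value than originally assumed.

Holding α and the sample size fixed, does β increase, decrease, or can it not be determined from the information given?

It increases.

A smaller departure from H₀ means the test statistic under Ha is distributed closer to where it would be under H₀; rejection becomes less likely.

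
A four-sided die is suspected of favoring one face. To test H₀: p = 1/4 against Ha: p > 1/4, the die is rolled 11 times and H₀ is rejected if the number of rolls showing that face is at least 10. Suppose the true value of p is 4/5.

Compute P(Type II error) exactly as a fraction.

6619897/9765625

Under the alternative p = 4/5, Y ~ Binomial(11, 4/5); β is the probability the test does not reject, P(Y < 10).
Adding the binomial probabilities P(Y=0)+…+P(Y=9) at p = 4/5 gives 6619897/9765625.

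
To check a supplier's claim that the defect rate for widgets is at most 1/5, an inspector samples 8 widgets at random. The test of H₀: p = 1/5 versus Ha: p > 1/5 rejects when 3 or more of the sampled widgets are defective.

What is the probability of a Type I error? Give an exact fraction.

79329/390625

Under H₀, S ~ Binomial(8, 1/5); the Type I error rate is P(S ≥ 3).
Computing the lower-tail complement: 1 − 311296/390625 = 79329/390625.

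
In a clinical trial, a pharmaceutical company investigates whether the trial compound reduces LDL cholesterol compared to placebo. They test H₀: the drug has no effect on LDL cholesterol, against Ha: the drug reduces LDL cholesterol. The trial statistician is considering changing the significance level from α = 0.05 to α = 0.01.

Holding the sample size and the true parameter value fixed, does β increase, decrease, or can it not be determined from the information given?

Tightening α shrinks the rejection region. When Ha holds, fewer sample outcomes clear the stricter threshold, so more fall in the acceptance region.

It increases.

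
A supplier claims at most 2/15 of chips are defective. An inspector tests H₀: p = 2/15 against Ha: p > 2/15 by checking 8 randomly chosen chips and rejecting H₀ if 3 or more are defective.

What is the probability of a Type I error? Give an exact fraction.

67527008/854296875

Under H₀, S ~ Binomial(8, 2/15); the Type I error rate is P(S ≥ 3).
α = 1 − P(S ≤ 2) = 1 − 786769867/854296875 = 67527008/854296875.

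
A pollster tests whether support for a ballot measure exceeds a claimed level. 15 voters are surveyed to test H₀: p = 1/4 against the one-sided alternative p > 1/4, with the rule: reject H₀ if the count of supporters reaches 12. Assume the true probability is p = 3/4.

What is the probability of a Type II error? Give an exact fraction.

144609703/268435456

Under the alternative p = 3/4, Y ~ Binomial(15, 3/4); β is the probability the test does not reject, P(Y < 12).
Adding the binomial probabilities P(Y=0)+…+P(Y=11) at p = 3/4 gives 144609703/268435456.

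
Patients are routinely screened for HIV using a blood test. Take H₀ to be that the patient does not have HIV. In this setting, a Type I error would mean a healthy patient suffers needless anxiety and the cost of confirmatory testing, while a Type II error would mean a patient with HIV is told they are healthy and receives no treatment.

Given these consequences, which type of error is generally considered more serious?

The Type II consequence (a patient with HIV is told they are healthy and receives no treatment) is more severe than the Type I consequence (a healthy patient suffers needless anxiety and the cost of confirmatory testing).

Type II error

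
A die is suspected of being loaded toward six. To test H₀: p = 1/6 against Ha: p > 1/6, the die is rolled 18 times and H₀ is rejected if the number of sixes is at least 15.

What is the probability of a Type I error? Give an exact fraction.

Under H₀, X ~ Binomial(18, 1/6), and α = P(X ≥ 15).
Adding the binomial terms for j = 15 through 18 with p = 1/6 yields 26479/25389989167104.

26479/25389989167104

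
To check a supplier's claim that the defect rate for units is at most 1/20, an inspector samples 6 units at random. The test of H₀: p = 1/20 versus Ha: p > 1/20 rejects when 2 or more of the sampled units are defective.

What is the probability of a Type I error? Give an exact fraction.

α = P(reject H₀ | H₀ true) = P(X ≥ 2 | p = 1/20), X ~ Binomial(6, 1/20).
α = 1 − P(X ≤ 1) = 1 − 2476099/2560000 = 83901/2560000.

83901/2560000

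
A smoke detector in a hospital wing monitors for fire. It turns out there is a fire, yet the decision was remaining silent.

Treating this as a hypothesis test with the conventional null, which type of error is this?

The null hypothesis here is that there is no fire.
'Remaining silent' corresponds to failing to reject H₀.
H₀ was not rejected but H₀ is false — a Type II error (false negative).

Type II error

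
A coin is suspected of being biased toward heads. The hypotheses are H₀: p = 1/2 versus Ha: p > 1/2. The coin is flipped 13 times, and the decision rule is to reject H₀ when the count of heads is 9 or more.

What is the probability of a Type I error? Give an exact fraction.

1093/8192

The Type I error probability is α = P(X ≥ 9) computed under H₀, where X ~ Binomial(13, 1/2).
That's C(13,9) + C(13,10) + C(13,11) + C(13,12) + C(13,13) over 2^13, i.e. (715 + 286 + 78 + 13 + 1)/8192 = 1093/8192.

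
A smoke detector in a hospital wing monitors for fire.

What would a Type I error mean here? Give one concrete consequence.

With the conventional null hypothesis that there is no fire:
A Type I error is rejecting H₀ when H₀ is true.
Here that means sounding the alarm and evacuating the building when actually there is no fire.

A Type I error would mean concluding that there is a fire when in fact there is no fire. Consequence: the building is evacuated for a false alarm, disrupting work.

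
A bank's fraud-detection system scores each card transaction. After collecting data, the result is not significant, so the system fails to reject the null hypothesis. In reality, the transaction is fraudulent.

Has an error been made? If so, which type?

The conventional null hypothesis here is that the transaction is legitimate.
H₀ was not rejected, but H₀ is actually false.
Failing to reject a false null hypothesis is a Type II error (false negative).

Type II error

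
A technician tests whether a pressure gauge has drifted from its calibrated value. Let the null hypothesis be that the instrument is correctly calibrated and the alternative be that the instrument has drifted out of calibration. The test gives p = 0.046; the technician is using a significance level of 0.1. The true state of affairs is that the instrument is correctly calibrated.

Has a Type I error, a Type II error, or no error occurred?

Type I error

Since p = 0.046 < α = 0.1, H₀ is rejected.
H₀ is true (actually the instrument is correctly calibrated).
Rejecting a true H₀ is a Type I error.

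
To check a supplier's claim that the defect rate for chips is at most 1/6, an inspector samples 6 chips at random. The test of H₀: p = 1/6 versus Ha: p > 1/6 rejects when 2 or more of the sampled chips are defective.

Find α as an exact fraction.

α = P(reject H₀ | H₀ true) = P(S ≥ 2 | p = 1/6), S ~ Binomial(6, 1/6).
Computing the lower-tail complement: 1 − 34375/46656 = 12281/46656.

12281/46656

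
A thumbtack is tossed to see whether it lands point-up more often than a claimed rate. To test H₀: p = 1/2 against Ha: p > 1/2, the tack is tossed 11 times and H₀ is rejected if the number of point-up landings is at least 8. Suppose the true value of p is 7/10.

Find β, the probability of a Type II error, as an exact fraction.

A Type II error is failing to reject when Ha holds: with p = 7/10, β = P(X ≤ 7).
Equivalently, β = 1 − P(X ≥ 8) = 1076094153/2500000000.

1076094153/2500000000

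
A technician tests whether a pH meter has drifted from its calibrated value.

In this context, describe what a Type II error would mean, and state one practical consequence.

A Type II error would mean concluding that the instrument is correctly calibrated (or at least failing to establish that the instrument has drifted out of calibration) when in fact the instrument has drifted out of calibration. Consequence: an out-of-calibration instrument continues producing bad measurements.

With the conventional null hypothesis that the instrument is correctly calibrated:
A Type II error is failing to reject H₀ when H₀ is false.
Here that means leaving the instrument in service when actually the instrument has drifted out of calibration.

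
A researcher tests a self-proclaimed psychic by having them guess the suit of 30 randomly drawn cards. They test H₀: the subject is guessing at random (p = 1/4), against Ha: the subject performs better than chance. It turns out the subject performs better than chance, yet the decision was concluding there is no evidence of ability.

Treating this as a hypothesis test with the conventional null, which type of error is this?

Type II error

'Concluding there is no evidence of ability' corresponds to failing to reject H₀.
H₀ was not rejected but H₀ is false — a Type II error (false negative).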